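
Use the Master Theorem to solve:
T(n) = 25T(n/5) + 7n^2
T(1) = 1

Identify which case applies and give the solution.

a=25, b=5, f(n)=7n^2. log_5(25) = 2. Since c=2 = 2, Case 2 applies: T(n) = Θ(n^log_b(a) · log n) = O(n^2 log n).

Answer: O(n^2 log n) - Case 2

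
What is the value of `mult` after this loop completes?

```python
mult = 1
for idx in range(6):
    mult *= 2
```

2^6 = 64
`mult` takes the values: 1 → 2 → 4 → 8 → 16 → 32 → 64

Answer: 64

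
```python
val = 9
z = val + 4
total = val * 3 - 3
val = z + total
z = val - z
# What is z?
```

Trace:
`val = 9` → val = 9
`z = val + 4` → z = 13
`total = val * 3 - 3` → total = 24
`val = z + total` → val = 37
`z = val - z` → z = 24
So z = 24

Answer: 24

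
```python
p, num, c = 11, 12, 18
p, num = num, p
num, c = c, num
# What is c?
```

Trace:
`p, num, c = 11, 12, 18` → p = 11; num = 12; c = 18
`p, num = num, p` → p = 12; num = 11
`num, c = c, num` → num = 18; c = 11
So c = 11

Answer: 11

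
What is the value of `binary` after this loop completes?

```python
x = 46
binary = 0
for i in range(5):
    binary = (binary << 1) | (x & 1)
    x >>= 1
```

Reverse lowest 5 bits of 46
`binary` takes the values: 0 → 1 → 3 → 7 → 14

Answer: 14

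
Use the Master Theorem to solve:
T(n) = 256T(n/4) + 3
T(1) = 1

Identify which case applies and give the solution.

a=256, b=4, f(n)=3. log_4(256) = 4. Since c=0 < 4, Case 1 applies: T(n) = Θ(n^log_b(a)) = O(n^4).

Answer: O(n^4) - Case 1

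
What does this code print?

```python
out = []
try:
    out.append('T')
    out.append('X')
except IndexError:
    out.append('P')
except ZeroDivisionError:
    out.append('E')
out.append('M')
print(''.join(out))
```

Execution trace: 'T' (try body) → 'X' (try body, no exception) → 'M' (after the try/except). Output: TXM

Answer: TXM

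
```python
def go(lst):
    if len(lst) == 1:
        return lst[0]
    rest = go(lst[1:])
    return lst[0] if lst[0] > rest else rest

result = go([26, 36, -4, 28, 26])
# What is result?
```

Recursive max over [26, 36, -4, 28, 26] = 36

Answer: 36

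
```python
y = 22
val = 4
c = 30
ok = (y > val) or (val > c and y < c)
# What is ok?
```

Trace:
`y = 22` → y = 22
`val = 4` → val = 4
`c = 30` → c = 30
`ok = (y > val) or (val > c and y < c)` → ok = True
So ok = True

Answer: True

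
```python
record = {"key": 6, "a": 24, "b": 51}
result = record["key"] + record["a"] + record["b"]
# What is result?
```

Trace:
`record = {"key": 6, "a": 24, "b": 51}` → record = {'key': 6, 'a': 24, 'b': 51}
`result = record["key"] + record["a"] + record["b"]` → result = 81
So result = 81

Answer: 81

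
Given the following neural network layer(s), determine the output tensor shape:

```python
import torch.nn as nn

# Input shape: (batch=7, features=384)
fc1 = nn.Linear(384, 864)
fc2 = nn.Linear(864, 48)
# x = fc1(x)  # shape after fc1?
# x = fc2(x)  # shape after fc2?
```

Input: (7, 384) -> after fc1: (7, 864) -> Output: (7, 48)

Answer: (7, 48)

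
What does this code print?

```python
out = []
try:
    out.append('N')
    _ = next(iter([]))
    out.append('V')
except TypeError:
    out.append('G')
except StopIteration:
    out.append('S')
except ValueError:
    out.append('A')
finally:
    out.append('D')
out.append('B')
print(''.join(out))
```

Execution trace: 'N' (try body) → 'S' (except StopIteration) → 'D' (finally) → 'B' (after the try/except). Output: NSDB

Answer: NSDB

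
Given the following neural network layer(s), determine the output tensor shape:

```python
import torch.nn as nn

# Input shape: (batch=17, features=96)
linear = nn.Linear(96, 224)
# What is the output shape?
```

Input: (17, 96) -> Output: (17, 224)

Answer: (17, 224)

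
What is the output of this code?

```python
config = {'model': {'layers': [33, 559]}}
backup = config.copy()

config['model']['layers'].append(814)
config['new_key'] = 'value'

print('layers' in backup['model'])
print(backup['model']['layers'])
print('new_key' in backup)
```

Key concept: shallow copy gotcha with nested dict.
Step by step:
`config = {'model': {'layers': [33, 559]}}` → config = {'model': {'layers': [33, 559]}}
`backup = config.copy()` → backup = {'model': {'layers': [33, 559]}}
`config['model']['layers'].append(814)` → config = {'model': {'layers': [33, 559, 814]}}; backup = {'model': {'layers': [33, 559, 814]}}
`config['new_key'] = 'value'` → config = {'model': {'layers': [33, 559, 814]}, 'new_key': 'value'}
`print('layers' in backup['model'])` → prints True
`print(backup['model']['layers'])` → prints [33, 559, 814]
`print('new_key' in backup)` → prints False

Answer:
True
[33, 559, 814]
False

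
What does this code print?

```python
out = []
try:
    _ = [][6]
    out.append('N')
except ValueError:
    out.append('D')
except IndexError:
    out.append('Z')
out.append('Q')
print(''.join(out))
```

Execution trace: 'Z' (except IndexError) → 'Q' (after the try/except). Output: ZQ

Answer: ZQ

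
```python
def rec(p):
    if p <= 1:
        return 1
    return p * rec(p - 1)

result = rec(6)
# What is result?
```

rec(6) = 6 * 5 * 4 * 3 * 2 * 1 = 720

Answer: 720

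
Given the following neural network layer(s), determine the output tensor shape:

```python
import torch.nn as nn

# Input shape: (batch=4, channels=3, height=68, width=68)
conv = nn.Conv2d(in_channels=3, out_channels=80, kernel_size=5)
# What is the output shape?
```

Input: (4, 3, 68, 68) -> Output: (4, 80, 64, 64)

Answer: (4, 80, 64, 64)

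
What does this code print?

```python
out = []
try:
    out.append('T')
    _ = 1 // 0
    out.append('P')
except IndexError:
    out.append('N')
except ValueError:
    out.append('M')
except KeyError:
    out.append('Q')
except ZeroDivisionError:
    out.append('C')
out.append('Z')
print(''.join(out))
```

Execution trace: 'T' (try body) → 'C' (except ZeroDivisionError) → 'Z' (after the try/except). Output: TCZ

Answer: TCZ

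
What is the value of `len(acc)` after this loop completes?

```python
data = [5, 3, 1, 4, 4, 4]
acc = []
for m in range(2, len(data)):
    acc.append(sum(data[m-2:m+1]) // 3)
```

Number of 3-element averages
`acc` takes the values: [] → [3] → [3, 2] → [3, 2, 3] → [3, 2, 3, 4]
So `len(acc)` = 4

Answer: 4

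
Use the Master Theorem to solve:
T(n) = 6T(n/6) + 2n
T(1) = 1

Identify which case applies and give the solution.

a=6, b=6, f(n)=2n. log_6(6) = 1. Since c=1 = 1, Case 2 applies: T(n) = Θ(n^log_b(a) · log n) = O(n log n).

Answer: O(n log n) - Case 2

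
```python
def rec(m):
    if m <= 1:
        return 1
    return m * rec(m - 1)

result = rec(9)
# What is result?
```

rec(9) = 9 * 8 * 7 * 6 * 5 * 4 * 3 * 2 * 1 = 362880

Answer: 362880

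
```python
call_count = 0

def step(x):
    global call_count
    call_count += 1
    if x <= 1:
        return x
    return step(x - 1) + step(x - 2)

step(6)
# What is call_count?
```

Calls(x) = 1 + Calls(x-1) + Calls(x-2); Calls(0)=Calls(1)=1. For x=6 this gives 25.

Answer: 25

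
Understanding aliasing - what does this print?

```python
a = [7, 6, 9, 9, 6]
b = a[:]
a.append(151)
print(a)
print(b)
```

Key concept: slice [:] creates copy.
Step by step:
`a = [7, 6, 9, 9, 6]` → a = [7, 6, 9, 9, 6]
`b = a[:]` → b = [7, 6, 9, 9, 6]
`a.append(151)` → a = [7, 6, 9, 9, 6, 151]
`print(a)` → prints [7, 6, 9, 9, 6, 151]
`print(b)` → prints [7, 6, 9, 9, 6]

Answer:
[7, 6, 9, 9, 6, 151]
[7, 6, 9, 9, 6]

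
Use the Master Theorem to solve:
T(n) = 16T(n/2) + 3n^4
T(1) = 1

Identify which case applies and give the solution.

a=16, b=2, f(n)=3n^4. log_2(16) = 4. Since c=4 = 4, Case 2 applies: T(n) = Θ(n^log_b(a) · log n) = O(n^4 log n).

Answer: O(n^4 log n) - Case 2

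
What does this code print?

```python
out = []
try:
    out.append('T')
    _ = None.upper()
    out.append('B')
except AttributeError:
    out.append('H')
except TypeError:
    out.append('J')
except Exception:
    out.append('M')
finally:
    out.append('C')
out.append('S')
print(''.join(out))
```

Execution trace: 'T' (try body) → 'H' (except AttributeError) → 'C' (finally) → 'S' (after the try/except). Output: THCS

Answer: THCS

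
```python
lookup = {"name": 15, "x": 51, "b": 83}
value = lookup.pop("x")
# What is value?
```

Trace:
`lookup = {"name": 15, "x": 51, "b": 83}` → lookup = {'name': 15, 'x': 51, 'b': 83}
`value = lookup.pop("x")` → lookup = {'name': 15, 'b': 83}; value = 51
So value = 51

Answer: 51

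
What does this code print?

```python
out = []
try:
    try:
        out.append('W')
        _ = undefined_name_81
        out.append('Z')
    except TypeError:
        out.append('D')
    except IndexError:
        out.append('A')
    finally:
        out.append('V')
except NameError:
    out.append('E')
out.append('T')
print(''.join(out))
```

Execution trace: 'W' (try body) → 'V' (finally) → 'E' (outer except NameError) → 'T' (after the try/except). Output: WVET

Answer: WVET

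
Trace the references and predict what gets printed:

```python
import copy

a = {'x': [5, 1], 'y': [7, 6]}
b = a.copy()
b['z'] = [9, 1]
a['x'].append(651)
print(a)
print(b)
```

Key concept: shallow copy of dict with mutable values.
Step by step:
`a = {'x': [5, 1], 'y': [7, 6]}` → a = {'x': [5, 1], 'y': [7, 6]}
`b = a.copy()` → b = {'x': [5, 1], 'y': [7, 6]}
`b['z'] = [9, 1]` → b = {'x': [5, 1], 'y': [7, 6], 'z': [9, 1]}
`a['x'].append(651)` → a = {'x': [5, 1, 651], 'y': [7, 6]}; b = {'x': [5, 1, 651], 'y': [7, 6], 'z': [9, 1]}
`print(a)` → prints {'x': [5, 1, 651], 'y': [7, 6]}
`print(b)` → prints {'x': [5, 1, 651], 'y': [7, 6], 'z': [9, 1]}

Answer:
{'x': [5, 1, 651], 'y': [7, 6]}
{'x': [5, 1, 651], 'y': [7, 6], 'z': [9, 1]}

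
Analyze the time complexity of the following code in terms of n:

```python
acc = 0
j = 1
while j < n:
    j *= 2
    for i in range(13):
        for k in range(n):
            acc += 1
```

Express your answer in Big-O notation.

Each loop level contributes: log n × 1 × n. Multiplying the contributions gives O(n log n).

Answer: O(n log n)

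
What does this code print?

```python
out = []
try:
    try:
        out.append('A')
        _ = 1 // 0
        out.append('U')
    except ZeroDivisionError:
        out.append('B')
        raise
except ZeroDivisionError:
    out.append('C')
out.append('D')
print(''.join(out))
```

Execution trace: 'A' (inner try body) → 'B' (inner except ZeroDivisionError) → 'C' (outer except ZeroDivisionError) → 'D' (after the try/except). Output: ABCD

Answer: ABCD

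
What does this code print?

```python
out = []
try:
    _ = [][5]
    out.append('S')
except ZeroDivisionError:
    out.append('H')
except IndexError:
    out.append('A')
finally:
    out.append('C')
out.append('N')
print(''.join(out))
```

Execution trace: 'A' (except IndexError) → 'C' (finally) → 'N' (after the try/except). Output: ACN

Answer: ACN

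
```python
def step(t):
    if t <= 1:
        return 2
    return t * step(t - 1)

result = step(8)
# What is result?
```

step(8) = 8 * 7 * 6 * 5 * 4 * 3 * 2 * 2 = 80640

Answer: 80640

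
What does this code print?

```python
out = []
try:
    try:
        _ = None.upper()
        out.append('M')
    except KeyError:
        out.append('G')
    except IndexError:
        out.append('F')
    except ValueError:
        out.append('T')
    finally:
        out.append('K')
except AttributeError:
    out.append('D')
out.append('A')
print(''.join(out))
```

Execution trace: 'K' (inner finally) → 'D' (outer except AttributeError) → 'A' (after the try/except). Output: KDA

Answer: KDA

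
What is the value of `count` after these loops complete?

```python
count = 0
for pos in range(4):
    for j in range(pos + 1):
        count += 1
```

Triangle: 1 + 2 + ... + 4
`count` takes the values: 0 → 1 → 2 → 3 → 4 → 5 → 6 → 7 → 8 → 9 → 10

Answer: 10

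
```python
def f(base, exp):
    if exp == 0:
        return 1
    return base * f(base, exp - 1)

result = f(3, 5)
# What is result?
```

f(3, 5) = 3 * 3 * 3 * 3 * 3 = 243

Answer: 243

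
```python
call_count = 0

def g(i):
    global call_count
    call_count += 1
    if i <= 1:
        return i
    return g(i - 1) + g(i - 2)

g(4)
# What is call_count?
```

Calls(i) = 1 + Calls(i-1) + Calls(i-2); Calls(0)=Calls(1)=1. For i=4 this gives 9.

Answer: 9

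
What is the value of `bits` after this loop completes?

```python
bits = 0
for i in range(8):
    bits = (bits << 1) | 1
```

Build 8 consecutive 1-bits: 0b11111111
`bits` takes the values: 0 → 1 → 3 → 7 → 15 → 31 → 63 → 127 → 255

Answer: 255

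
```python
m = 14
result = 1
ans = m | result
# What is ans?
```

Trace:
`m = 14` → m = 14
`result = 1` → result = 1
`ans = m | result` → ans = 15
So ans = 15

Answer: 15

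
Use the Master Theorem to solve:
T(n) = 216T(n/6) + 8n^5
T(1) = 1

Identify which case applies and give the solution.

a=216, b=6, f(n)=8n^5. log_6(216) = 3. Since c=5 > 3 and the regularity condition holds (216(n/6)^5 = (216/6^5)n^5 with 216/6^5 < 1), Case 3 applies: T(n) = Θ(f(n)) = O(n^5).

Answer: O(n^5) - Case 3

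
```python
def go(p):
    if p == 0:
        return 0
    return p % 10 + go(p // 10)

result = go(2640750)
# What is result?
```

Sum of digits of 2640750: 0 + 5 + 7 + 0 + 4 + 6 + 2 = 24

Answer: 24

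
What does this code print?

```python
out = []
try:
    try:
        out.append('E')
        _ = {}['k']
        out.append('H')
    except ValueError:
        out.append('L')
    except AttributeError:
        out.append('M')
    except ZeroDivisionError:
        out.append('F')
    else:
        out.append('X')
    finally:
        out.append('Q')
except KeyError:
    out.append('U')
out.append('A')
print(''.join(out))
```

Execution trace: 'E' (try body) → 'Q' (finally) → 'U' (outer except KeyError) → 'A' (after the try/except). Output: EQUA

Answer: EQUA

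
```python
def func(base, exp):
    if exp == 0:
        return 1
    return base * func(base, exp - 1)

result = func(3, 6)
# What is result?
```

func(3, 6) = 3 * 3 * 3 * 3 * 3 * 3 = 729

Answer: 729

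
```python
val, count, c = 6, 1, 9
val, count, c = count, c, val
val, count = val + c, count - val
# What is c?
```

Trace:
`val, count, c = 6, 1, 9` → val = 6; count = 1; c = 9
`val, count, c = count, c, val` → val = 1; count = 9; c = 6
`val, count = val + c, count - val` → val = 7; count = 8
So c = 6

Answer: 6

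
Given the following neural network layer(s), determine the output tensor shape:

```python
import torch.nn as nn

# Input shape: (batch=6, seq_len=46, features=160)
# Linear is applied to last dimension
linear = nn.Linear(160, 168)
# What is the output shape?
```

Input: (6, 46, 160) -> Output: (6, 46, 168)

Answer: (6, 46, 168)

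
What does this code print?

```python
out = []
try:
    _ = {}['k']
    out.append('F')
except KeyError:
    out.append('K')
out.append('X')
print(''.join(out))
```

Execution trace: 'K' (except KeyError) → 'X' (after the try/except). Output: KX

Answer: KX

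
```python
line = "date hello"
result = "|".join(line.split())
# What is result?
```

Trace:
`line = "date hello"` → line = 'date hello'
`result = "|".join(line.split())` → result = 'date|hello'
So result = 'date|hello'

Answer: 'date|hello'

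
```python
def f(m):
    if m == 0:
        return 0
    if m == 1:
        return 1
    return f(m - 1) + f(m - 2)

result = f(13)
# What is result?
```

Build up from base cases: f(0)=0, f(1)=1, f(2)=1, f(3)=2, f(4)=3, f(5)=5, f(6)=8, ..., f(13)=233

Answer: 233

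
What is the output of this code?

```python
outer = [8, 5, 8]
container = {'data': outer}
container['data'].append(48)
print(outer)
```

Key concept: dict holds reference to list.
Step by step:
`outer = [8, 5, 8]` → outer = [8, 5, 8]
`container = {'data': outer}` → container = {'data': [8, 5, 8]}
`container['data'].append(48)` → outer = [8, 5, 8, 48]; container = {'data': [8, 5, 8, 48]}
`print(outer)` → prints [8, 5, 8, 48]

Answer: [8, 5, 8, 48]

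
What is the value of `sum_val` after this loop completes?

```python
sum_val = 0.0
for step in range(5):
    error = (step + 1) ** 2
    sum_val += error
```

Sum of squared losses 1² + 2² + ... + 5²
`sum_val` takes the values: 0.0 → 1.0 → 5.0 → 14.0 → 30.0 → 55.0

Answer: 55.0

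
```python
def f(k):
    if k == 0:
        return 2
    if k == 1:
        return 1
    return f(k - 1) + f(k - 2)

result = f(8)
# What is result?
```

Build up from base cases: f(0)=2, f(1)=1, f(2)=3, f(3)=4, f(4)=7, f(5)=11, f(6)=18, ..., f(8)=47

Answer: 47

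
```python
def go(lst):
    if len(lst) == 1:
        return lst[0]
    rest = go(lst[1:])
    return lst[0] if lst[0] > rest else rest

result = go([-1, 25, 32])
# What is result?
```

Recursive max over [-1, 25, 32] = 32

Answer: 32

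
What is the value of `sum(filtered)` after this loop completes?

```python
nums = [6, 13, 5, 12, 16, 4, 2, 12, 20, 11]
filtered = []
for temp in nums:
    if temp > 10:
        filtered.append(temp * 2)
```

Sum of doubled values > 10
`filtered` takes the values: [] → [26] → [26, 24] → [26, 24, 32] → [26, 24, 32, 24] → [26, 24, 32, 24, 40] → [26, 24, 32, 24, 40, 22]
So `sum(filtered)` = 168

Answer: 168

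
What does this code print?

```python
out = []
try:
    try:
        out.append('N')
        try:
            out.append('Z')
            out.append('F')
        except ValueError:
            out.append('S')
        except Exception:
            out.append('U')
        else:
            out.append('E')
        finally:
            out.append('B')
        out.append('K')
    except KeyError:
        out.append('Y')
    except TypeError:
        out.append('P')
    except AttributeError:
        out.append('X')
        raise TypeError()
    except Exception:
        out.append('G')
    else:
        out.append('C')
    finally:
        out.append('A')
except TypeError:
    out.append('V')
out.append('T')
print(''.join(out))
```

Execution trace: 'N' (try body) → 'Z' (inner try body) → 'F' (inner try body, no exception) → 'E' (inner else) → 'B' (inner finally) → 'K' (try body, no exception) → 'C' (else) → 'A' (finally) → 'T' (after the try/except). Output: NZFEBKCAT

Answer: NZFEBKCAT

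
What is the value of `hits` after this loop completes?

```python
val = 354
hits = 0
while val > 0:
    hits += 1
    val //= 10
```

Count digits by repeated division by 10
`hits` takes the values: 0 → 1 → 2 → 3

Answer: 3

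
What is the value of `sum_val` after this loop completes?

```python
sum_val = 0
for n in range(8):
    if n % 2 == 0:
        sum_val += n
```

Sum of even numbers 0 to 7
`sum_val` takes the values: 0 → 2 → 6 → 12

Answer: 12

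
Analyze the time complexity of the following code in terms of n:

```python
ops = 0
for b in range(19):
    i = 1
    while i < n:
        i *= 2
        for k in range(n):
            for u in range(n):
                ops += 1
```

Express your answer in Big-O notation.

Each loop level contributes: 1 × log n × n × n. Multiplying the contributions gives O(n^2 log n).

Answer: O(n^2 log n)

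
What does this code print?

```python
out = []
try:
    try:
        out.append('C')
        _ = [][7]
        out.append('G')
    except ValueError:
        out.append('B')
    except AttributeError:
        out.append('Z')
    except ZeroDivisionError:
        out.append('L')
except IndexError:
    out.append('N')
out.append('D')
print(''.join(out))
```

Execution trace: 'C' (inner try body) → 'N' (outer except IndexError) → 'D' (after the try/except). Output: CND

Answer: CND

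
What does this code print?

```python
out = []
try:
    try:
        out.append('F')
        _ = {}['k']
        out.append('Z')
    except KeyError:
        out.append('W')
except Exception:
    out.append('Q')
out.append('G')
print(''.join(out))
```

Execution trace: 'F' (inner try body) → 'W' (inner except KeyError) → 'G' (after the try/except). Output: FWG

Answer: FWG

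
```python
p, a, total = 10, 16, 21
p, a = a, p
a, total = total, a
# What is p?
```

Trace:
`p, a, total = 10, 16, 21` → p = 10; a = 16; total = 21
`p, a = a, p` → p = 16; a = 10
`a, total = total, a` → a = 21; total = 10
So p = 16

Answer: 16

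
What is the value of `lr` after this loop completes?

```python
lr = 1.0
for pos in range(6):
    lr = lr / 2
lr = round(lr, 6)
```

Halving LR 6 times: 1 / 2^6
`lr` takes the values: 1.0 → 0.5 → 0.25 → 0.125 → 0.0625 → 0.03125 → 0.015625

Answer: 0.015625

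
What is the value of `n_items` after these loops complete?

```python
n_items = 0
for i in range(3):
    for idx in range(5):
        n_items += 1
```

3 * 5 = 15
`n_items` takes the values: 0 → 1 → 2 → 3 → 4 → 5 → 6 → 7 → 8 → 9 → 10 → 11 → 12 → 13 → 14 → 15

Answer: 15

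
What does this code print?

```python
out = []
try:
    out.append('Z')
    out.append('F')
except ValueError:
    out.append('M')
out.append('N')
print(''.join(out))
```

Execution trace: 'Z' (try body) → 'F' (try body, no exception) → 'N' (after the try/except). Output: ZFN

Answer: ZFN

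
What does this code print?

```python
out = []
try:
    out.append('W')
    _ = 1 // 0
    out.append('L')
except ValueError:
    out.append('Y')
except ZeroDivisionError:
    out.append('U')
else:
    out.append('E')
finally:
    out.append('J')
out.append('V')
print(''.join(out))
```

Execution trace: 'W' (try body) → 'U' (except ZeroDivisionError) → 'J' (finally) → 'V' (after the try/except). Output: WUJV

Answer: WUJV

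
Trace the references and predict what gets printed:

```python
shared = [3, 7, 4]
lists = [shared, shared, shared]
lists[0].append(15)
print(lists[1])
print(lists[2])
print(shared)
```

Key concept: list of same reference.
Step by step:
`shared = [3, 7, 4]` → shared = [3, 7, 4]
`lists = [shared, shared, shared]` → lists = [[3, 7, 4], [3, 7, 4], [3, 7, 4]]
`lists[0].append(15)` → shared = [3, 7, 4, 15]; lists = [[3, 7, 4, 15], [3, 7, 4, 15], [3, 7, 4, 15]]
`print(lists[1])` → prints [3, 7, 4, 15]
`print(lists[2])` → prints [3, 7, 4, 15]
`print(shared)` → prints [3, 7, 4, 15]

Answer:
[3, 7, 4, 15]
[3, 7, 4, 15]
[3, 7, 4, 15]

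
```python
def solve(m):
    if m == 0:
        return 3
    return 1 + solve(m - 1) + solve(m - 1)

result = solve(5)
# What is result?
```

solve(m) = 1 + 2·solve(m-1), solve(0)=3. Closed form: (3+1)·2^5 - 1 = 127.

Answer: 127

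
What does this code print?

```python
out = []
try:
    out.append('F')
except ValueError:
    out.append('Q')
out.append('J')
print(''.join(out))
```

Execution trace: 'F' (try body, no exception) → 'J' (after the try/except). Output: FJ

Answer: FJ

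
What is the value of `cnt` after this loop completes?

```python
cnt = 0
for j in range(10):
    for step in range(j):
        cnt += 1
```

Triangle number: 0+1+2+...+9
`cnt` takes the values: 0 → 1 → 2 → 3 → 4 → 5 → 6 → 7 → 8 → 9 → 10 → 11 → 12 → 13 → 14 → 15 → 16 → 17 → 18 → 19 → 20 → 21 → 22 → 23 → 24 → 25 → 26 → 27 → 28 → 29 → … → 41 → 42 → 43 → 44 → 45

Answer: 45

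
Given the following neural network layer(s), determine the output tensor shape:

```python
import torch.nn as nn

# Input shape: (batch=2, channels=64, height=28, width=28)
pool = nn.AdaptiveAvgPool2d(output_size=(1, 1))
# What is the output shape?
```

Input: (2, 64, 28, 28) -> Output: (2, 64, 1, 1)

Answer: (2, 64, 1, 1)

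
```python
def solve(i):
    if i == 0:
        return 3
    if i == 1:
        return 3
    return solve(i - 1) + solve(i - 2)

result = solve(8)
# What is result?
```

Build up from base cases: solve(0)=3, solve(1)=3, solve(2)=6, solve(3)=9, solve(4)=15, solve(5)=24, solve(6)=39, ..., solve(8)=102

Answer: 102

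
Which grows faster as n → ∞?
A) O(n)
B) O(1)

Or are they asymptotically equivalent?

O(n) vs O(1): Higher order terms dominate.

Answer: A) O(n) grows faster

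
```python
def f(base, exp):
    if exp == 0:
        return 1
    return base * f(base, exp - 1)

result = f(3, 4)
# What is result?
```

f(3, 4) = 3 * 3 * 3 * 3 = 81

Answer: 81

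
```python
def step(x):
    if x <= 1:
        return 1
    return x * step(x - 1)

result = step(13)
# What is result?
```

step(13) = 13 * 12 * 11 * 10 * 9 * 8 * 7 * 6 * 5 * 4 * 3 * 2 * 1 = 6227020800

Answer: 6227020800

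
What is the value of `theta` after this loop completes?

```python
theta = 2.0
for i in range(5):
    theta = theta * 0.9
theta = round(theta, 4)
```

Exponential decay: 2.0 * 0.9^5
`theta` takes the values: 2.0 → 1.8 → 1.62 → 1.458 → 1.3122 → 1.18098 → 1.181

Answer: 1.181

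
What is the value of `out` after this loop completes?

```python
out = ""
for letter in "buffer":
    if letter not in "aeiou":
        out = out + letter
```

Remove vowels from 'buffer'
`out` takes the values: "" → "b" → "bf" → "bff" → "bffr"

Answer: "bffr"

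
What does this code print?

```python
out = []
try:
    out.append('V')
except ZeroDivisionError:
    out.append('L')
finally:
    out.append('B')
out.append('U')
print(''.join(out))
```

Execution trace: 'V' (try body, no exception) → 'B' (finally) → 'U' (after the try/except). Output: VBU

Answer: VBU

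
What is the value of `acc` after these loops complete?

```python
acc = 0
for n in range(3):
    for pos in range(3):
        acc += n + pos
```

Sum of all n+pos for n,pos in 3x3
`acc` takes the values: 0 → 1 → 3 → 4 → 6 → 9 → 11 → 14 → 18

Answer: 18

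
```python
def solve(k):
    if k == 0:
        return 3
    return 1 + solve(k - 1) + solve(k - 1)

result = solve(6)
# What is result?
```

solve(k) = 1 + 2·solve(k-1), solve(0)=3. Closed form: (3+1)·2^6 - 1 = 255.

Answer: 255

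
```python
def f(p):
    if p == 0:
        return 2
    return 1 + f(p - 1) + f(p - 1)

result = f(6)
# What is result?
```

f(p) = 1 + 2·f(p-1), f(0)=2. Closed form: (2+1)·2^6 - 1 = 191.

Answer: 191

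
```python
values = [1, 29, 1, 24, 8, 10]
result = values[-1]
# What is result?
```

Trace:
`values = [1, 29, 1, 24, 8, 10]` → values = [1, 29, 1, 24, 8, 10]
`result = values[-1]` → result = 10
So result = 10

Answer: 10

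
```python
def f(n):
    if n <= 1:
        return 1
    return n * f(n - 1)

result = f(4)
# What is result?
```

f(4) = 4 * 3 * 2 * 1 = 24

Answer: 24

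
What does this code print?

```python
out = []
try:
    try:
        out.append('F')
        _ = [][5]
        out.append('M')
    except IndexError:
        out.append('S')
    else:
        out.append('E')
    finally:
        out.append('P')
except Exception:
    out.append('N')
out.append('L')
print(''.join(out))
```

Execution trace: 'F' (inner try body) → 'S' (inner except IndexError) → 'P' (inner finally) → 'L' (after the try/except). Output: FSPL

Answer: FSPL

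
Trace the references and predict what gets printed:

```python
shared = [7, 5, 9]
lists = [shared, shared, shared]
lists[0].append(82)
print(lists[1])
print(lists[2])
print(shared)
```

Key concept: list of same reference.
Step by step:
`shared = [7, 5, 9]` → shared = [7, 5, 9]
`lists = [shared, shared, shared]` → lists = [[7, 5, 9], [7, 5, 9], [7, 5, 9]]
`lists[0].append(82)` → shared = [7, 5, 9, 82]; lists = [[7, 5, 9, 82], [7, 5, 9, 82], [7, 5, 9, 82]]
`print(lists[1])` → prints [7, 5, 9, 82]
`print(lists[2])` → prints [7, 5, 9, 82]
`print(shared)` → prints [7, 5, 9, 82]

Answer:
[7, 5, 9, 82]
[7, 5, 9, 82]
[7, 5, 9, 82]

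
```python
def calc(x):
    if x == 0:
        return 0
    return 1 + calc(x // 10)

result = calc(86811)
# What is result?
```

Count of digits of 86811: 5

Answer: 5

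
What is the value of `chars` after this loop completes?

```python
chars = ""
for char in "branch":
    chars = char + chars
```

Reverse 'branch'
`chars` takes the values: "" → "b" → "rb" → "arb" → "narb" → "cnarb" → "hcnarb"

Answer: "hcnarb"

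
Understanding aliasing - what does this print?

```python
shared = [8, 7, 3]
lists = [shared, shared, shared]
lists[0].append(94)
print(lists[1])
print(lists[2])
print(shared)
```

Key concept: list of same reference.
Step by step:
`shared = [8, 7, 3]` → shared = [8, 7, 3]
`lists = [shared, shared, shared]` → lists = [[8, 7, 3], [8, 7, 3], [8, 7, 3]]
`lists[0].append(94)` → shared = [8, 7, 3, 94]; lists = [[8, 7, 3, 94], [8, 7, 3, 94], [8, 7, 3, 94]]
`print(lists[1])` → prints [8, 7, 3, 94]
`print(lists[2])` → prints [8, 7, 3, 94]
`print(shared)` → prints [8, 7, 3, 94]

Answer:
[8, 7, 3, 94]
[8, 7, 3, 94]
[8, 7, 3, 94]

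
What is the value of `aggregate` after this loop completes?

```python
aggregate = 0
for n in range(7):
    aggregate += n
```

Sum of 0 to 6 = 21
`aggregate` takes the values: 0 → 1 → 3 → 6 → 10 → 15 → 21

Answer: 21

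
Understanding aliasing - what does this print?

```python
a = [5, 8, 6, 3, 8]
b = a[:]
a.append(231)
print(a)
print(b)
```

Key concept: slice [:] creates copy.
Step by step:
`a = [5, 8, 6, 3, 8]` → a = [5, 8, 6, 3, 8]
`b = a[:]` → b = [5, 8, 6, 3, 8]
`a.append(231)` → a = [5, 8, 6, 3, 8, 231]
`print(a)` → prints [5, 8, 6, 3, 8, 231]
`print(b)` → prints [5, 8, 6, 3, 8]

Answer:
[5, 8, 6, 3, 8, 231]
[5, 8, 6, 3, 8]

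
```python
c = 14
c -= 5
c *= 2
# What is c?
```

Trace:
`c = 14` → c = 14
`c -= 5` → c = 9
`c *= 2` → c = 18
So c = 18

Answer: 18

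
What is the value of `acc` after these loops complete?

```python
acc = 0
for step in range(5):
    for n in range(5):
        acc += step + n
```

Sum of all step+n for step,n in 5x5
`acc` takes the values: 0 → 1 → 3 → 6 → 10 → 11 → 13 → 16 → 20 → 25 → 27 → 30 → 34 → 39 → 45 → 48 → 52 → 57 → 63 → 70 → 74 → 79 → 85 → 92 → 100

Answer: 100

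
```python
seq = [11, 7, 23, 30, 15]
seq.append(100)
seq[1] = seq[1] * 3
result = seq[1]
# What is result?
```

Trace:
`seq = [11, 7, 23, 30, 15]` → seq = [11, 7, 23, 30, 15]
`seq.append(100)` → seq = [11, 7, 23, 30, 15, 100]
`seq[1] = seq[1] * 3` → seq = [11, 21, 23, 30, 15, 100]
`result = seq[1]` → result = 21
So result = 21

Answer: 21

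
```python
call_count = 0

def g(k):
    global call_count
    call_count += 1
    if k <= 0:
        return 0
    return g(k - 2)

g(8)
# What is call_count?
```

Linear recursion stepping by 2: 5 calls from k=8 down to ≤0.

Answer: 5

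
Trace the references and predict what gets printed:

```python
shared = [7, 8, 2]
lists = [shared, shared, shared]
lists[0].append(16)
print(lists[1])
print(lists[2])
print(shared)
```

Key concept: list of same reference.
Step by step:
`shared = [7, 8, 2]` → shared = [7, 8, 2]
`lists = [shared, shared, shared]` → lists = [[7, 8, 2], [7, 8, 2], [7, 8, 2]]
`lists[0].append(16)` → shared = [7, 8, 2, 16]; lists = [[7, 8, 2, 16], [7, 8, 2, 16], [7, 8, 2, 16]]
`print(lists[1])` → prints [7, 8, 2, 16]
`print(lists[2])` → prints [7, 8, 2, 16]
`print(shared)` → prints [7, 8, 2, 16]

Answer:
[7, 8, 2, 16]
[7, 8, 2, 16]
[7, 8, 2, 16]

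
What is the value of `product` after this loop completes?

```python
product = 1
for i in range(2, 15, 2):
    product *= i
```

Product of even numbers 2 to 14
`product` takes the values: 1 → 2 → 8 → 48 → 384 → 3840 → 46080 → 645120

Answer: 645120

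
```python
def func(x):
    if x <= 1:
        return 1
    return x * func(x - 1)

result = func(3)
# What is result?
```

func(3) = 3 * 2 * 1 = 6

Answer: 6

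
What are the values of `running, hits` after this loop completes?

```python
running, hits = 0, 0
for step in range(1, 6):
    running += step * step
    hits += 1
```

Sum of squares and count
`running, hits` takes the values: (0, 0) → (1, 0) → (1, 1) → (5, 1) → (5, 2) → (14, 2) → (14, 3) → (30, 3) → (30, 4) → (55, 4) → (55, 5)

Answer: 55, 5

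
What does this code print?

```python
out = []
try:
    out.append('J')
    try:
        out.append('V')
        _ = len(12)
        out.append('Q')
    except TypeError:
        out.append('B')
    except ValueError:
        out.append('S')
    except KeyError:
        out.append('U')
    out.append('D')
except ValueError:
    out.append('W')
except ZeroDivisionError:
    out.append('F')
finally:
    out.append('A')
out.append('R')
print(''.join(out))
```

Execution trace: 'J' (try body) → 'V' (inner try body) → 'B' (inner except TypeError) → 'D' (try body, no exception) → 'A' (finally) → 'R' (after the try/except). Output: JVBDAR

Answer: JVBDAR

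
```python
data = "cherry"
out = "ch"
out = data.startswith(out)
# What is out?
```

Trace:
`data = "cherry"` → data = 'cherry'
`out = "ch"` → out = 'ch'
`out = data.startswith(out)` → out = True
So out = True

Answer: True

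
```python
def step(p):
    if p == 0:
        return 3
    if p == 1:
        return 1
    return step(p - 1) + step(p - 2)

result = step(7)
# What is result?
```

Build up from base cases: step(0)=3, step(1)=1, step(2)=4, step(3)=5, step(4)=9, step(5)=14, step(6)=23, ..., step(7)=37

Answer: 37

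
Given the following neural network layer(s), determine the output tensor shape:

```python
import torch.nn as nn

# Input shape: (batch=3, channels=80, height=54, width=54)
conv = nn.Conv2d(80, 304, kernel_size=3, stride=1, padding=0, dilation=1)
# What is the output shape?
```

Input: (3, 80, 54, 54) -> Output: (3, 304, 52, 52)

Answer: (3, 304, 52, 52)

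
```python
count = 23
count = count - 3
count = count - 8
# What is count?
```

Trace:
`count = 23` → count = 23
`count = count - 3` → count = 20
`count = count - 8` → count = 12
So count = 12

Answer: 12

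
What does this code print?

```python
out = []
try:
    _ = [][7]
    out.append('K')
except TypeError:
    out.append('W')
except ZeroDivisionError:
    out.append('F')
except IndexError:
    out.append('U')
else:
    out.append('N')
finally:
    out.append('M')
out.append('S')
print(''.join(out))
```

Execution trace: 'U' (except IndexError) → 'M' (finally) → 'S' (after the try/except). Output: UMS

Answer: UMS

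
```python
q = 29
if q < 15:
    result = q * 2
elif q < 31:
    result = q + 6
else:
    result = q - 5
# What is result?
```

Trace:
`q = 29` → q = 29
`if q < 15: ...` → q < 15 is False, q < 31 is True → result = 35
So result = 35

Answer: 35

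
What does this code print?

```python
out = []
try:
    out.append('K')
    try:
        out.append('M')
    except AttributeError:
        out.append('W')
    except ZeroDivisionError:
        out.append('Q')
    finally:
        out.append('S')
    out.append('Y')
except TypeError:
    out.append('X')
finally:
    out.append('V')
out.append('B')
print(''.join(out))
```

Execution trace: 'K' (try body) → 'M' (inner try body, no exception) → 'S' (inner finally) → 'Y' (try body, no exception) → 'V' (finally) → 'B' (after the try/except). Output: KMSYVB

Answer: KMSYVB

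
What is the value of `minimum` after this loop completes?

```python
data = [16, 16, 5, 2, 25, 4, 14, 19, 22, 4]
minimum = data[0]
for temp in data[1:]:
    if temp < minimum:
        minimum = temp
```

Minimum of [16, 16, 5, 2, 25, 4, 14, 19, 22, 4]
`minimum` takes the values: 16 → 5 → 2

Answer: 2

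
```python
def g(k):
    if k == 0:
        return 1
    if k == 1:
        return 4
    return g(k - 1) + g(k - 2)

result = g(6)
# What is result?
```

Build up from base cases: g(0)=1, g(1)=4, g(2)=5, g(3)=9, g(4)=14, g(5)=23, g(6)=37

Answer: 37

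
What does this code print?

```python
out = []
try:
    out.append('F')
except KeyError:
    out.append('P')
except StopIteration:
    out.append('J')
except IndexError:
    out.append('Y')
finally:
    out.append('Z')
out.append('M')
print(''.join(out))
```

Execution trace: 'F' (try body, no exception) → 'Z' (finally) → 'M' (after the try/except). Output: FZM

Answer: FZM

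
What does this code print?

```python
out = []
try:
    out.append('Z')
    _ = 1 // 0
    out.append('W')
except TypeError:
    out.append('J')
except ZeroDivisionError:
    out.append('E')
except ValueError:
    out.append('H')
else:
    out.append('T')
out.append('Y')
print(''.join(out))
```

Execution trace: 'Z' (try body) → 'E' (except ZeroDivisionError) → 'Y' (after the try/except). Output: ZEY

Answer: ZEY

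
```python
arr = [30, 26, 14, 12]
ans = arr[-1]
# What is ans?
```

Trace:
`arr = [30, 26, 14, 12]` → arr = [30, 26, 14, 12]
`ans = arr[-1]` → ans = 12
So ans = 12

Answer: 12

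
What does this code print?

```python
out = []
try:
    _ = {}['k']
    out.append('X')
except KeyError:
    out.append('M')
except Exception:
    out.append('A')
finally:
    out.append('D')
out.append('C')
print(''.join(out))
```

Execution trace: 'M' (except KeyError) → 'D' (finally) → 'C' (after the try/except). Output: MDC

Answer: MDC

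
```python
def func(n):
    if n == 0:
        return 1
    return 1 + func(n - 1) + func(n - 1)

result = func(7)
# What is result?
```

func(n) = 1 + 2·func(n-1), func(0)=1. Closed form: (1+1)·2^7 - 1 = 255.

Answer: 255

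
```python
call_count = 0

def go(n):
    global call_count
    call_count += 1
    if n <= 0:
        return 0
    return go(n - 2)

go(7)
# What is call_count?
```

Linear recursion stepping by 2: 5 calls from n=7 down to ≤0.

Answer: 5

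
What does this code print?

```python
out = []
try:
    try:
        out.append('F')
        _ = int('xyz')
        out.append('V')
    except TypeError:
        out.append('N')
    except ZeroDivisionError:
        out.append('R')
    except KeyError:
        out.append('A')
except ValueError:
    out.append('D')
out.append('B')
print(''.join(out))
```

Execution trace: 'F' (inner try body) → 'D' (outer except ValueError) → 'B' (after the try/except). Output: FDB

Answer: FDB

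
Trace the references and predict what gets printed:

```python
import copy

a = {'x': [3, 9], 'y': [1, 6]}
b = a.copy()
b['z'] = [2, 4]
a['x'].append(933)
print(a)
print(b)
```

Key concept: shallow copy of dict with mutable values.
Step by step:
`a = {'x': [3, 9], 'y': [1, 6]}` → a = {'x': [3, 9], 'y': [1, 6]}
`b = a.copy()` → b = {'x': [3, 9], 'y': [1, 6]}
`b['z'] = [2, 4]` → b = {'x': [3, 9], 'y': [1, 6], 'z': [2, 4]}
`a['x'].append(933)` → a = {'x': [3, 9, 933], 'y': [1, 6]}; b = {'x': [3, 9, 933], 'y': [1, 6], 'z': [2, 4]}
`print(a)` → prints {'x': [3, 9, 933], 'y': [1, 6]}
`print(b)` → prints {'x': [3, 9, 933], 'y': [1, 6], 'z': [2, 4]}

Answer:
{'x': [3, 9, 933], 'y': [1, 6]}
{'x': [3, 9, 933], 'y': [1, 6], 'z': [2, 4]}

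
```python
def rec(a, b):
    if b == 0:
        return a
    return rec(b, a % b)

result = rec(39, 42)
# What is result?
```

rec(39, 42) -> rec(42, 39) -> rec(39, 3) -> rec(3, 0) -> 3

Answer: 3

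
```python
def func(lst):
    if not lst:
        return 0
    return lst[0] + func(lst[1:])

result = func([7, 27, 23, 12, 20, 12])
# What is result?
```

7 + 27 + 23 + 12 + 20 + 12 + 0 = 101

Answer: 101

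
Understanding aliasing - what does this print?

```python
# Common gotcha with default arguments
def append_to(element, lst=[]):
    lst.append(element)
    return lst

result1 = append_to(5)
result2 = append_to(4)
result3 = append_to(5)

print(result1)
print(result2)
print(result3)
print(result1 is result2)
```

Key concept: mutable default argument gotcha.
Step by step:
`result1 = append_to(5)` → result1 = [5]
`result2 = append_to(4)` → result1 = [5, 4] (same object as result2); result2 = [5, 4] (same object as result1)
`result3 = append_to(5)` → result1 = [5, 4, 5] (same object as result2, result3); result2 = [5, 4, 5] (same object as result1, result3); result3 = [5, 4, 5] (same object as result1, result2)
`print(result1)` → prints [5, 4, 5]
`print(result2)` → prints [5, 4, 5]
`print(result3)` → prints [5, 4, 5]
`print(result1 is result2)` → prints True

Answer:
[5, 4, 5]
[5, 4, 5]
[5, 4, 5]
True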